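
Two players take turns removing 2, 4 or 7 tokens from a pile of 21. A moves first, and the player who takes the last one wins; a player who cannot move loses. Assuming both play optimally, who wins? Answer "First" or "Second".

Second

Compute winning (W) and losing (L) positions by backward induction:
i:   0  1  2  3  4  5  6  7  8  9 10 11 12 13 14 15 16 17 18 19 20 21
     L  L  W  W  W  W  L  W  W  L  W  W  L  W  W  L  W  W  L  W  W  L
Position 21 is L, so the second player wins.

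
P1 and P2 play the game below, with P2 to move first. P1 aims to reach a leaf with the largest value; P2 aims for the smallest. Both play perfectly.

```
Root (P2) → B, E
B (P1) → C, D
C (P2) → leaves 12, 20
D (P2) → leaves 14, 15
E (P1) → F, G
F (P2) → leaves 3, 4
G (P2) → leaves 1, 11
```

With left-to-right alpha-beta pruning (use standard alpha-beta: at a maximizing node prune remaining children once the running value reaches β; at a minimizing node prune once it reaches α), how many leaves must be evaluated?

C [α=-∞,β=+∞]: v=12
D [α=12,β=+∞]: v=14
B [α=-∞,β=+∞]: v=14
F [α=-∞,β=14]: v=3
G [α=3,β=14]: v=1 after child 1 ≤ α → α-cutoff, skip 1
E [α=-∞,β=14]: v=3
Root [α=-∞,β=+∞]: v=3
Leaves evaluated: 7 of 8.

7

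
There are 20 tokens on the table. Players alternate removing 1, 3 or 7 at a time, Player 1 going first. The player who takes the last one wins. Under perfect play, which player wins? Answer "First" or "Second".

Second

W/L table (W = player to move can force a win):
i:   0  1  2  3  4  5  6  7  8  9 10 11 12 13 14 15 16 17 18 19 20
     L  W  L  W  L  W  L  W  L  W  L  W  L  W  L  W  L  W  L  W  L
Position 20 is L, so the second player wins.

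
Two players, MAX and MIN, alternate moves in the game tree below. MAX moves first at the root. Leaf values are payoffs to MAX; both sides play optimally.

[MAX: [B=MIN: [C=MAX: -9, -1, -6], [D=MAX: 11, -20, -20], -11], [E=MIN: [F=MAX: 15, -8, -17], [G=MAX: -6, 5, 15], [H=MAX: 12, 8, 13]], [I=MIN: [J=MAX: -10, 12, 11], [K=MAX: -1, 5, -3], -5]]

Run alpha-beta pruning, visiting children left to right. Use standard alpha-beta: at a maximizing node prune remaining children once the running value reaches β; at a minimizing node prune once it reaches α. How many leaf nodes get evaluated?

17

C [α=-∞,β=+∞]: v=-1
D [α=-∞,β=-1]: v=11 after child 1 ≥ β → β-cutoff, skip 2
B [α=-∞,β=+∞]: v=-11
F [α=-11,β=+∞]: v=15
G [α=-11,β=15]: v=15
H [α=-11,β=15]: v=13
E [α=-11,β=+∞]: v=13
J [α=13,β=+∞]: v=12
I [α=13,β=+∞]: v=12 after child 1 ≤ α → α-cutoff, skip 2
Root [α=-∞,β=+∞]: v=13
Leaves evaluated: 17 of 23.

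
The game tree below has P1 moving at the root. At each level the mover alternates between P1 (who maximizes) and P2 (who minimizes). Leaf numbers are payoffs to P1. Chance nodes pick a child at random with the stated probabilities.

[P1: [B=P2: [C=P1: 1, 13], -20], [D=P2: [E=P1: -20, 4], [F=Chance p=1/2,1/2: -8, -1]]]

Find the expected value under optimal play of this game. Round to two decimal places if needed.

-4.5

C (P1): max(1, 13) = 13
B (P2): min(13, -20) = -20
E (P1): max(-20, 4) = 4
F (Chance): 1/2·-8 + 1/2·-1 = -4.5
D (P2): min(4, -4.5) = -4.5
Root (P1): max(-20, -4.5) = -4.5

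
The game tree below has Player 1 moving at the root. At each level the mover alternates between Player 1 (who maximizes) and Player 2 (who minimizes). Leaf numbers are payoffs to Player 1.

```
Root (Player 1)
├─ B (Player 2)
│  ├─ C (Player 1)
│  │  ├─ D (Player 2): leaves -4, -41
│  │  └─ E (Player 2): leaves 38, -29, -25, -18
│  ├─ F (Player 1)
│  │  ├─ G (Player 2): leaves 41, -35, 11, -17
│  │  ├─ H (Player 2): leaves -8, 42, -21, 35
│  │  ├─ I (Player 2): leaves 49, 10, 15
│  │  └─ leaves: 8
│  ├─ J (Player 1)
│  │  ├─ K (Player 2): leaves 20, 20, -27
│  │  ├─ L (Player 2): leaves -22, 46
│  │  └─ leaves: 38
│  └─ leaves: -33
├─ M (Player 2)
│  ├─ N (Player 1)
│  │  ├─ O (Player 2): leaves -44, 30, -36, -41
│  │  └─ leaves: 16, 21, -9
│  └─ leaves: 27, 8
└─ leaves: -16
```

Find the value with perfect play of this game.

8

D (Player 2): min(-4, -41) = -41
E (Player 2): min(38, -29, -25, -18) = -29
C (Player 1): max(-41, -29) = -29
G (Player 2): min(41, -35, 11, -17) = -35
H (Player 2): min(-8, 42, -21, 35) = -21
I (Player 2): min(49, 10, 15) = 10
F (Player 1): max(-35, -21, 10, 8) = 10
K (Player 2): min(20, 20, -27) = -27
L (Player 2): min(-22, 46) = -22
J (Player 1): max(-27, -22, 38) = 38
B (Player 2): min(-29, 10, 38, -33) = -33
O (Player 2): min(-44, 30, -36, -41) = -44
N (Player 1): max(-44, 16, 21, -9) = 21
M (Player 2): min(21, 27, 8) = 8
Root (Player 1): max(-33, 8, -16) = 8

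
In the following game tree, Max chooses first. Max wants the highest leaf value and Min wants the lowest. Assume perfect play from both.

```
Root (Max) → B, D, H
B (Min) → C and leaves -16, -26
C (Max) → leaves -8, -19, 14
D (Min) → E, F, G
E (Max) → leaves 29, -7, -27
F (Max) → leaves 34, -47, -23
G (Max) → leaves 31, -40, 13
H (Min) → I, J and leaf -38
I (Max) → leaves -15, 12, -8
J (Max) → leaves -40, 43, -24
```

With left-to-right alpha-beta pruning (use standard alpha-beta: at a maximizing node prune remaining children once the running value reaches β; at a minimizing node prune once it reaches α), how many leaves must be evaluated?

13

C [α=-∞,β=+∞]: v=14
B [α=-∞,β=+∞]: v=-26
E [α=-26,β=+∞]: v=29
F [α=-26,β=29]: v=34 after child 1 ≥ β → β-cutoff, skip 2
G [α=-26,β=29]: v=31 after child 1 ≥ β → β-cutoff, skip 2
D [α=-26,β=+∞]: v=29
I [α=29,β=+∞]: v=12
H [α=29,β=+∞]: v=12 after child 1 ≤ α → α-cutoff, skip 2
Root [α=-∞,β=+∞]: v=29
Leaves evaluated: 13 of 21.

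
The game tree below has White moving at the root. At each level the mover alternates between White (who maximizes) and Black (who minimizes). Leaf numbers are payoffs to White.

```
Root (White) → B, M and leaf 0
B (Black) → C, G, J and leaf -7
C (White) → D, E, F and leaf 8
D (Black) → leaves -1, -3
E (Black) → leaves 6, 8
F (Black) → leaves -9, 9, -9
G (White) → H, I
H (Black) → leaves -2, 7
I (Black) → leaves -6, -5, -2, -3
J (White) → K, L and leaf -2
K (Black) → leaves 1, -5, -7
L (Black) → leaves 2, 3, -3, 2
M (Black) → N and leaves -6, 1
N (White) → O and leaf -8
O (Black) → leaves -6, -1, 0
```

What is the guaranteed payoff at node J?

K: min(1, -5, -7) = -7
L: min(2, 3, -3, 2) = -3
J: max(-7, -3, -2) = -2

-2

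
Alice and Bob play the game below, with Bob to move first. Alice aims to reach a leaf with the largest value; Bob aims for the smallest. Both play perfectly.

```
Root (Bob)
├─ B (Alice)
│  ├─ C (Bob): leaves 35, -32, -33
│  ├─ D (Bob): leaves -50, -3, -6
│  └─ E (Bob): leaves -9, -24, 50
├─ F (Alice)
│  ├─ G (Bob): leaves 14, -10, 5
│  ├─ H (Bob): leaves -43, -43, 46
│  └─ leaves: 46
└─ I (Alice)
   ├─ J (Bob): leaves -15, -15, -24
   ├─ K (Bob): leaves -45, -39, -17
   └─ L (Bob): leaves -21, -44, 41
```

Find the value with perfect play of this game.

-24

C (Bob): min(35, -32, -33) = -33
D (Bob): min(-50, -3, -6) = -50
E (Bob): min(-9, -24, 50) = -24
B (Alice): max(-33, -50, -24) = -24
G (Bob): min(14, -10, 5) = -10
H (Bob): min(-43, -43, 46) = -43
F (Alice): max(-10, -43, 46) = 46
J (Bob): min(-15, -15, -24) = -24
K (Bob): min(-45, -39, -17) = -45
L (Bob): min(-21, -44, 41) = -44
I (Alice): max(-24, -45, -44) = -24
Root (Bob): min(-24, 46, -24) = -24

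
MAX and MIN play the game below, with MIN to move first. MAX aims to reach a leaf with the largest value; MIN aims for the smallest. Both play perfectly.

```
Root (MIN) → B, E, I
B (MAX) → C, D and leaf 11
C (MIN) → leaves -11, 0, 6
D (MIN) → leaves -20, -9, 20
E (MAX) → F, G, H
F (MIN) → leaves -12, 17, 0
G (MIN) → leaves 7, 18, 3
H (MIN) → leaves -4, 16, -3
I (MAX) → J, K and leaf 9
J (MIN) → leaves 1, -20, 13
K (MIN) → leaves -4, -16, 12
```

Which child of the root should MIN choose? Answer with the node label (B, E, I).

C (MIN): min(-11, 0, 6) = -11
D (MIN): min(-20, -9, 20) = -20
B (MAX): max(-11, -20, 11) = 11
F (MIN): min(-12, 17, 0) = -12
G (MIN): min(7, 18, 3) = 3
H (MIN): min(-4, 16, -3) = -4
E (MAX): max(-12, 3, -4) = 3
J (MIN): min(1, -20, 13) = -20
K (MIN): min(-4, -16, 12) = -16
I (MAX): max(-20, -16, 9) = 9
Root (MIN): min(11, 3, 9) = 3
MIN picks the child with the lowest value: E (value 3).

E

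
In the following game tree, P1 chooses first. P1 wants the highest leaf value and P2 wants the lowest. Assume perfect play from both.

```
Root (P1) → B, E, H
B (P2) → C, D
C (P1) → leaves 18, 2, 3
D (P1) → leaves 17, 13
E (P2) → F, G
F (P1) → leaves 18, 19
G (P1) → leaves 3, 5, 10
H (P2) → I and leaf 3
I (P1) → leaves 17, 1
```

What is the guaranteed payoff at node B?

C: max(18, 2, 3) = 18
D: max(17, 13) = 17
B: min(18, 17) = 17

17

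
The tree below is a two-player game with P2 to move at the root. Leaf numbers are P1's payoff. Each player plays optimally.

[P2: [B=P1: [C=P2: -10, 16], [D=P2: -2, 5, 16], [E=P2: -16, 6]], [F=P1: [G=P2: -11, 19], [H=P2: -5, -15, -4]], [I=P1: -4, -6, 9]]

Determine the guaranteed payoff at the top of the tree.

C (P2): min(-10, 16) = -10
D (P2): min(-2, 5, 16) = -2
E (P2): min(-16, 6) = -16
B (P1): max(-10, -2, -16) = -2
G (P2): min(-11, 19) = -11
H (P2): min(-5, -15, -4) = -15
F (P1): max(-11, -15) = -11
I (P1): max(-4, -6, 9) = 9
Root (P2): min(-2, -11, 9) = -11

-11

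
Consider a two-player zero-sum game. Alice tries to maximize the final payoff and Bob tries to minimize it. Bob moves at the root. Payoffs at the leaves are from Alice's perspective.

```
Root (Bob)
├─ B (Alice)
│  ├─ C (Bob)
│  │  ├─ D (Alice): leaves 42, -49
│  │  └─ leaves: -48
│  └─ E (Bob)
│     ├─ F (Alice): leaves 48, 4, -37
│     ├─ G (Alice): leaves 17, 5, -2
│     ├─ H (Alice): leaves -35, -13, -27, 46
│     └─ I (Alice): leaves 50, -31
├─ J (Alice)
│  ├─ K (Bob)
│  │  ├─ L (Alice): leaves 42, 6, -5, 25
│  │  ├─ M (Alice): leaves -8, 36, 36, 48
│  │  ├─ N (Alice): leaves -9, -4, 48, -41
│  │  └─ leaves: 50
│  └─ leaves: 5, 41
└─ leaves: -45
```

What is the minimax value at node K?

42

L: max(42, 6, -5, 25) = 42
M: max(-8, 36, 36, 48) = 48
N: max(-9, -4, 48, -41) = 48
K: min(42, 48, 48, 50) = 42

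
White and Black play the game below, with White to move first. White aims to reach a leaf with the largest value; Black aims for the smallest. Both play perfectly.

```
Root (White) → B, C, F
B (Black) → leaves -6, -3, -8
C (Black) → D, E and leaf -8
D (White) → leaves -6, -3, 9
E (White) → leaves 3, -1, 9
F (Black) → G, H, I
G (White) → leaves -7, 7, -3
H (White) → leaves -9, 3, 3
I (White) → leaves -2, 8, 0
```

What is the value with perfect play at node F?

3

G: max(-7, 7, -3) = 7
H: max(-9, 3, 3) = 3
I: max(-2, 8, 0) = 8
F: min(7, 3, 8) = 3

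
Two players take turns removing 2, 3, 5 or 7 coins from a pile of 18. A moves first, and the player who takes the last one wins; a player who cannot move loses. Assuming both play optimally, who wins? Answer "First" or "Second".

Second

Mark each pile size as W (mover wins) or L (mover loses):
i:   0  1  2  3  4  5  6  7  8  9 10 11 12 13 14 15 16 17 18
     L  L  W  W  W  W  W  W  W  L  L  W  W  W  W  W  W  W  L
Position 18 is L, so the second player wins.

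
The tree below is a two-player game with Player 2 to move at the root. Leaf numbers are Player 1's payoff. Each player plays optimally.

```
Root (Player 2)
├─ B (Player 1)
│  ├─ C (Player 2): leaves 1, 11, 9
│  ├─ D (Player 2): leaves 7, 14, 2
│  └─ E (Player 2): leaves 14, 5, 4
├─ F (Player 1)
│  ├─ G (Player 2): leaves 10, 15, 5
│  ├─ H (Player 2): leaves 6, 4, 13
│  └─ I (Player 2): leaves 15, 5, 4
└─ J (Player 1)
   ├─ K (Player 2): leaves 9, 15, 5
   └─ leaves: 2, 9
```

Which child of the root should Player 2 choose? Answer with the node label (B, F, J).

B

C (Player 2): min(1, 11, 9) = 1
D (Player 2): min(7, 14, 2) = 2
E (Player 2): min(14, 5, 4) = 4
B (Player 1): max(1, 2, 4) = 4
G (Player 2): min(10, 15, 5) = 5
H (Player 2): min(6, 4, 13) = 4
I (Player 2): min(15, 5, 4) = 4
F (Player 1): max(5, 4, 4) = 5
K (Player 2): min(9, 15, 5) = 5
J (Player 1): max(5, 2, 9) = 9
Root (Player 2): min(4, 5, 9) = 4
Player 2 picks the child with the lowest value: B (value 4).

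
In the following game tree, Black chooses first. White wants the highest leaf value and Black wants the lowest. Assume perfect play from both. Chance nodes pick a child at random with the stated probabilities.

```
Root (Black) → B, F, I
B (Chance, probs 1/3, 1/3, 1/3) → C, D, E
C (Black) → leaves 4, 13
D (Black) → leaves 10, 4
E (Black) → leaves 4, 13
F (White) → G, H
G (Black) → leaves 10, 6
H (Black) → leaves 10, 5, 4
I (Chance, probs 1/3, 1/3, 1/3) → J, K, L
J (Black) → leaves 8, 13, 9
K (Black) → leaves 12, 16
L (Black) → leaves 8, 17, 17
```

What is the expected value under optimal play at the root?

4

C (Black): min(4, 13) = 4
D (Black): min(10, 4) = 4
E (Black): min(4, 13) = 4
B (Chance): 1/3·4 + 1/3·4 + 1/3·4 = 4
G (Black): min(10, 6) = 6
H (Black): min(10, 5, 4) = 4
F (White): max(6, 4) = 6
J (Black): min(8, 13, 9) = 8
K (Black): min(12, 16) = 12
L (Black): min(8, 17, 17) = 8
I (Chance): 1/3·8 + 1/3·12 + 1/3·8 = 9.33
Root (Black): min(4, 6, 9.33) = 4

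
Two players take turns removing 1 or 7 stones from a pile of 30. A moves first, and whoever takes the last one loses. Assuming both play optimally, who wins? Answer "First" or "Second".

First

Mark each pile size as W (mover wins) or L (mover loses):
i:   0  1  2  3  4  5  6  7  8  9 10 11 12 13 14 15 16 17 18 19 20 21 22 23 24 25 26 27 28 29 30
     W  L  W  L  W  L  W  L  W  L  W  L  W  L  W  L  W  L  W  L  W  L  W  L  W  L  W  L  W  L  W
Position 30 is W, so the first player wins.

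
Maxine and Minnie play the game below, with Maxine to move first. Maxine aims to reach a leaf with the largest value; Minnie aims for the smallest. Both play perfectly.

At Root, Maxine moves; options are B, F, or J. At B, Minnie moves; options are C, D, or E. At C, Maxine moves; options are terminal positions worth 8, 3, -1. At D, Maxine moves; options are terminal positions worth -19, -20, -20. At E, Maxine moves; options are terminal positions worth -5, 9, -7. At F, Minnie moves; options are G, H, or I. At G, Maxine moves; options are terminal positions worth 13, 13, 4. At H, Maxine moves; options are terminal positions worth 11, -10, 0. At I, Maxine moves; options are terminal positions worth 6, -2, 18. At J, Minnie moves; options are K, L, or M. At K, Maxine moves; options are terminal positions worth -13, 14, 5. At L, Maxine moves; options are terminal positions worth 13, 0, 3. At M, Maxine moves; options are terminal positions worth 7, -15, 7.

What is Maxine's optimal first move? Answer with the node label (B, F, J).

C (Maxine): max(8, 3, -1) = 8
D (Maxine): max(-19, -20, -20) = -19
E (Maxine): max(-5, 9, -7) = 9
B (Minnie): min(8, -19, 9) = -19
G (Maxine): max(13, 13, 4) = 13
H (Maxine): max(11, -10, 0) = 11
I (Maxine): max(6, -2, 18) = 18
F (Minnie): min(13, 11, 18) = 11
K (Maxine): max(-13, 14, 5) = 14
L (Maxine): max(13, 0, 3) = 13
M (Maxine): max(7, -15, 7) = 7
J (Minnie): min(14, 13, 7) = 7
Root (Maxine): max(-19, 11, 7) = 11
Maxine picks the child with the highest value: F (value 11).

F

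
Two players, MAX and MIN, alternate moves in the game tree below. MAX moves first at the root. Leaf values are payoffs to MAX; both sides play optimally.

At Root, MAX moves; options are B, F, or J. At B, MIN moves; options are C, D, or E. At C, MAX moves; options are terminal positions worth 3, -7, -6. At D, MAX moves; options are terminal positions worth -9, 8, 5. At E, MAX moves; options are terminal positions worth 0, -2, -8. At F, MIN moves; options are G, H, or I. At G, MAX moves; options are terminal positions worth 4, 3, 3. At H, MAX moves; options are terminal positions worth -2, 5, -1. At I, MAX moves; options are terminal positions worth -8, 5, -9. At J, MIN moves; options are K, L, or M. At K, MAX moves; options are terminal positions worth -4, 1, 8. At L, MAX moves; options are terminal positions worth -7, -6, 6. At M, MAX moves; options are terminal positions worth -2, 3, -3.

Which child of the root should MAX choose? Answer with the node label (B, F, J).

C (MAX): max(3, -7, -6) = 3
D (MAX): max(-9, 8, 5) = 8
E (MAX): max(0, -2, -8) = 0
B (MIN): min(3, 8, 0) = 0
G (MAX): max(4, 3, 3) = 4
H (MAX): max(-2, 5, -1) = 5
I (MAX): max(-8, 5, -9) = 5
F (MIN): min(4, 5, 5) = 4
K (MAX): max(-4, 1, 8) = 8
L (MAX): max(-7, -6, 6) = 6
M (MAX): max(-2, 3, -3) = 3
J (MIN): min(8, 6, 3) = 3
Root (MAX): max(0, 4, 3) = 4
MAX picks the child with the highest value: F (value 4).

F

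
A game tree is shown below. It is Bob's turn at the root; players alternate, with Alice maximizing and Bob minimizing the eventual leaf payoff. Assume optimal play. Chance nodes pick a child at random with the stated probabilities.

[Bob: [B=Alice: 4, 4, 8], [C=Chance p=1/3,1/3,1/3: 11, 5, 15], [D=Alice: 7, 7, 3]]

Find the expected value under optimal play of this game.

B (Alice): max(4, 4, 8) = 8
C (Chance): 1/3·11 + 1/3·5 + 1/3·15 = 10.33
D (Alice): max(7, 7, 3) = 7
Root (Bob): min(8, 10.33, 7) = 7

7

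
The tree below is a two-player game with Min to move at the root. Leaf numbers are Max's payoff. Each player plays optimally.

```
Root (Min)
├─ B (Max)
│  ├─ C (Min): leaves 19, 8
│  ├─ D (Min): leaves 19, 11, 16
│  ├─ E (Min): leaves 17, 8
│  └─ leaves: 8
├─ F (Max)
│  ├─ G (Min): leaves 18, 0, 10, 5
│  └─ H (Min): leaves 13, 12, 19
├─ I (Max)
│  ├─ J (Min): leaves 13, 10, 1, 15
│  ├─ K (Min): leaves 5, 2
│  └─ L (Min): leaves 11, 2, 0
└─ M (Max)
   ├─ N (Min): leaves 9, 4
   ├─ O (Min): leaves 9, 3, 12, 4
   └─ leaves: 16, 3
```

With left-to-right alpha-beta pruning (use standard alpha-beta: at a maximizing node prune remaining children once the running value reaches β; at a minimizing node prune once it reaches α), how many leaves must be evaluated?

C [α=-∞,β=+∞]: v=8
D [α=8,β=+∞]: v=11
E [α=11,β=+∞]: v=8
B [α=-∞,β=+∞]: v=11
G [α=-∞,β=11]: v=0
H [α=0,β=11]: v=12
F [α=-∞,β=11]: v=12
J [α=-∞,β=11]: v=1
K [α=1,β=11]: v=2
L [α=2,β=11]: v=2 after child 2 ≤ α → α-cutoff, skip 1
I [α=-∞,β=11]: v=2
N [α=-∞,β=2]: v=4
M [α=-∞,β=2]: v=4 after child 1 ≥ β → β-cutoff, skip 3
Root [α=-∞,β=+∞]: v=2
Leaves evaluated: 25 of 32.

25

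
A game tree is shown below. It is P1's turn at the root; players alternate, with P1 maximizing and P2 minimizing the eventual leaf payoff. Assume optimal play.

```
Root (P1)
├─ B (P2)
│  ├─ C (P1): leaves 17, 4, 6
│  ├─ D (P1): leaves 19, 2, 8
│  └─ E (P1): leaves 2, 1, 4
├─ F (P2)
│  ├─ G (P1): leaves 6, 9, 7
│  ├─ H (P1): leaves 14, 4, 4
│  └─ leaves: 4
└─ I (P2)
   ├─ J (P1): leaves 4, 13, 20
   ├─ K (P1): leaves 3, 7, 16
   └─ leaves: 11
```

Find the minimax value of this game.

C (P1): max(17, 4, 6) = 17
D (P1): max(19, 2, 8) = 19
E (P1): max(2, 1, 4) = 4
B (P2): min(17, 19, 4) = 4
G (P1): max(6, 9, 7) = 9
H (P1): max(14, 4, 4) = 14
F (P2): min(9, 14, 4) = 4
J (P1): max(4, 13, 20) = 20
K (P1): max(3, 7, 16) = 16
I (P2): min(20, 16, 11) = 11
Root (P1): max(4, 4, 11) = 11

11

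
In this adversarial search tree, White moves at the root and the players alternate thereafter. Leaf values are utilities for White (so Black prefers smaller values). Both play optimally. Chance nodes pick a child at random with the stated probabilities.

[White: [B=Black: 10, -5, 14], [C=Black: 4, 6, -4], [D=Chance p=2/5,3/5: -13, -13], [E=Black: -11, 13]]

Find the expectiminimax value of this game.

B (Black): min(10, -5, 14) = -5
C (Black): min(4, 6, -4) = -4
D (Chance): 2/5·-13 + 3/5·-13 = -13
E (Black): min(-11, 13) = -11
Root (White): max(-5, -4, -13, -11) = -4

-4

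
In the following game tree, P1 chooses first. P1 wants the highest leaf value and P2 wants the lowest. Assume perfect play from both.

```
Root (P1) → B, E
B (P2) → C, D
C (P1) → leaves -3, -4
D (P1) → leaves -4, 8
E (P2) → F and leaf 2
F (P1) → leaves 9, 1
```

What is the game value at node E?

F: max(9, 1) = 9
E: min(9, 2) = 2

2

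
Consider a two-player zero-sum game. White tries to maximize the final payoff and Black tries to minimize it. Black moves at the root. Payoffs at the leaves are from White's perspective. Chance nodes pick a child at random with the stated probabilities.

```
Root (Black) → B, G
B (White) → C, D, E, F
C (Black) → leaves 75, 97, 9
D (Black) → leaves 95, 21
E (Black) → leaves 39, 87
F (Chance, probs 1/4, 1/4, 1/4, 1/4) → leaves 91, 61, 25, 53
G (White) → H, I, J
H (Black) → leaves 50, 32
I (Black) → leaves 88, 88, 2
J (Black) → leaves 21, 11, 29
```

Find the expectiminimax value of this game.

C (Black): min(75, 97, 9) = 9
D (Black): min(95, 21) = 21
E (Black): min(39, 87) = 39
F (Chance): 1/4·91 + 1/4·61 + 1/4·25 + 1/4·53 = 57.5
B (White): max(9, 21, 39, 57.5) = 57.5
H (Black): min(50, 32) = 32
I (Black): min(88, 88, 2) = 2
J (Black): min(21, 11, 29) = 11
G (White): max(32, 2, 11) = 32
Root (Black): min(57.5, 32) = 32

32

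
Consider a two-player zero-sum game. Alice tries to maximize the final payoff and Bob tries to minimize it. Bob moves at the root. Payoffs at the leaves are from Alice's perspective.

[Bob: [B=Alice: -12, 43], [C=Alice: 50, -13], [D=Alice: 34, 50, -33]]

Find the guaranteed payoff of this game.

B (Alice): max(-12, 43) = 43
C (Alice): max(50, -13) = 50
D (Alice): max(34, 50, -33) = 50
Root (Bob): min(43, 50, 50) = 43

43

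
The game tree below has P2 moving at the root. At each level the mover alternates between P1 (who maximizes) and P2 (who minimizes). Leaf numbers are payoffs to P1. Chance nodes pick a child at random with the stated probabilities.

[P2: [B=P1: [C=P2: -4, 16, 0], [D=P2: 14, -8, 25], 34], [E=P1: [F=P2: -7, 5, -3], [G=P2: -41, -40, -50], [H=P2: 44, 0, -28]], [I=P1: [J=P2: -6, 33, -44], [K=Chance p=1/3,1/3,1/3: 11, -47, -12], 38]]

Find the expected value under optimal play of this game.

-7

C (P2): min(-4, 16, 0) = -4
D (P2): min(14, -8, 25) = -8
B (P1): max(-4, -8, 34) = 34
F (P2): min(-7, 5, -3) = -7
G (P2): min(-41, -40, -50) = -50
H (P2): min(44, 0, -28) = -28
E (P1): max(-7, -50, -28) = -7
J (P2): min(-6, 33, -44) = -44
K (Chance): 1/3·11 + 1/3·-47 + 1/3·-12 = -16
I (P1): max(-44, -16, 38) = 38
Root (P2): min(34, -7, 38) = -7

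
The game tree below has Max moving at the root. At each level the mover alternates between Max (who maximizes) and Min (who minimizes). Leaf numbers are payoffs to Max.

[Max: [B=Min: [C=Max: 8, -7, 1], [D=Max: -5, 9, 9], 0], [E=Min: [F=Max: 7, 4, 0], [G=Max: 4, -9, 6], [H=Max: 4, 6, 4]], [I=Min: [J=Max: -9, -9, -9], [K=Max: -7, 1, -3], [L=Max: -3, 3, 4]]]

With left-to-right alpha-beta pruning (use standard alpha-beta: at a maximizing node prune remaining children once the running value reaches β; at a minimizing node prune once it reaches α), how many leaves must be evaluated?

17

C [α=-∞,β=+∞]: v=8
D [α=-∞,β=8]: v=9 after child 2 ≥ β → β-cutoff, skip 1
B [α=-∞,β=+∞]: v=0
F [α=0,β=+∞]: v=7
G [α=0,β=7]: v=6
H [α=0,β=6]: v=6 after child 2 ≥ β → β-cutoff, skip 1
E [α=0,β=+∞]: v=6
J [α=6,β=+∞]: v=-9
I [α=6,β=+∞]: v=-9 after child 1 ≤ α → α-cutoff, skip 2
Root [α=-∞,β=+∞]: v=6
Leaves evaluated: 17 of 25.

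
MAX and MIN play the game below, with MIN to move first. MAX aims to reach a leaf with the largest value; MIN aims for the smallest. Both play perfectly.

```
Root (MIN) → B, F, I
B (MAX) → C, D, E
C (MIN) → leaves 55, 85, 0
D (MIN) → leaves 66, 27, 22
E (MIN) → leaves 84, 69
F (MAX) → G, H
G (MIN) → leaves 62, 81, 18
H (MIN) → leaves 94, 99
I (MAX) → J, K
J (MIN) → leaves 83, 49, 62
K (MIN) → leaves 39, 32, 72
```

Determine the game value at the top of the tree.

49

C (MIN): min(55, 85, 0) = 0
D (MIN): min(66, 27, 22) = 22
E (MIN): min(84, 69) = 69
B (MAX): max(0, 22, 69) = 69
G (MIN): min(62, 81, 18) = 18
H (MIN): min(94, 99) = 94
F (MAX): max(18, 94) = 94
J (MIN): min(83, 49, 62) = 49
K (MIN): min(39, 32, 72) = 32
I (MAX): max(49, 32) = 49
Root (MIN): min(69, 94, 49) = 49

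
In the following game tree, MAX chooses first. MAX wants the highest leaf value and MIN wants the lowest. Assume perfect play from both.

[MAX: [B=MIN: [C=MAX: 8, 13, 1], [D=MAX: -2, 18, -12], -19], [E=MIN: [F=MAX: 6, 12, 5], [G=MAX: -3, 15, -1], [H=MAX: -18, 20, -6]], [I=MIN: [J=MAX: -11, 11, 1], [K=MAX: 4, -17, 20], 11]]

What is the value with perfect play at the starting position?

12

C (MAX): max(8, 13, 1) = 13
D (MAX): max(-2, 18, -12) = 18
B (MIN): min(13, 18, -19) = -19
F (MAX): max(6, 12, 5) = 12
G (MAX): max(-3, 15, -1) = 15
H (MAX): max(-18, 20, -6) = 20
E (MIN): min(12, 15, 20) = 12
J (MAX): max(-11, 11, 1) = 11
K (MAX): max(4, -17, 20) = 20
I (MIN): min(11, 20, 11) = 11
Root (MAX): max(-19, 12, 11) = 12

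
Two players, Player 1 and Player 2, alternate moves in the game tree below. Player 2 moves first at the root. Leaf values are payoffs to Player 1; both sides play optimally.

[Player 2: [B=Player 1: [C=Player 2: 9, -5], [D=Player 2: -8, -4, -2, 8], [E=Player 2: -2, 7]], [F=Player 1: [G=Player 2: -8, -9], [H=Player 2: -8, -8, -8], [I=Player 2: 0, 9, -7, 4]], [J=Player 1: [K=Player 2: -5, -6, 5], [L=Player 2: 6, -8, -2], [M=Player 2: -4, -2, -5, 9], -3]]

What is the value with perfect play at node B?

-2

C: min(9, -5) = -5
D: min(-8, -4, -2, 8) = -8
E: min(-2, 7) = -2
B: max(-5, -8, -2) = -2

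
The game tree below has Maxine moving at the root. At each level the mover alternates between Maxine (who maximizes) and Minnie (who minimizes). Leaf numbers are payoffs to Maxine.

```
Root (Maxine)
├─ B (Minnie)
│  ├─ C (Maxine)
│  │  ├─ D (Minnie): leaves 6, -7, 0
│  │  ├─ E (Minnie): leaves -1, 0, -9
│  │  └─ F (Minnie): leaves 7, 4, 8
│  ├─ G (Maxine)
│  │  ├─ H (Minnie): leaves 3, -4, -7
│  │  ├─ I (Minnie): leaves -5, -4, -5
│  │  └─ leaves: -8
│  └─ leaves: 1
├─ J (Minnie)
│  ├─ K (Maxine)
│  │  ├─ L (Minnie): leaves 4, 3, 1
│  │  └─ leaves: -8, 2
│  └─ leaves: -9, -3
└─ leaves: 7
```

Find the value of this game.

7

D (Minnie): min(6, -7, 0) = -7
E (Minnie): min(-1, 0, -9) = -9
F (Minnie): min(7, 4, 8) = 4
C (Maxine): max(-7, -9, 4) = 4
H (Minnie): min(3, -4, -7) = -7
I (Minnie): min(-5, -4, -5) = -5
G (Maxine): max(-7, -5, -8) = -5
B (Minnie): min(4, -5, 1) = -5
L (Minnie): min(4, 3, 1) = 1
K (Maxine): max(1, -8, 2) = 2
J (Minnie): min(2, -9, -3) = -9
Root (Maxine): max(-5, -9, 7) = 7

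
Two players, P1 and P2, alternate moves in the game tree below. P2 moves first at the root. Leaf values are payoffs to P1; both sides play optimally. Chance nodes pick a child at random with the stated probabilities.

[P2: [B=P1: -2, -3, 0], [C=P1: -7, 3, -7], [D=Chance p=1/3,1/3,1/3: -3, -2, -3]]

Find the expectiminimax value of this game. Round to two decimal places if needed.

-2.67

B (P1): max(-2, -3, 0) = 0
C (P1): max(-7, 3, -7) = 3
D (Chance): 1/3·-3 + 1/3·-2 + 1/3·-3 = -2.67
Root (P2): min(0, 3, -2.67) = -2.67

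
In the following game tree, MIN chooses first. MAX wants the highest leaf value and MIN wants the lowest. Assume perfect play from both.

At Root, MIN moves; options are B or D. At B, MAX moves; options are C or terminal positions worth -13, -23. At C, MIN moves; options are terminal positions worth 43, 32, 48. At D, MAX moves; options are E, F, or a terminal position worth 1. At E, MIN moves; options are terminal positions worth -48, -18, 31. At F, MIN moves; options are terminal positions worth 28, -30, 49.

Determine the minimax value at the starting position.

1

C (MIN): min(43, 32, 48) = 32
B (MAX): max(32, -13, -23) = 32
E (MIN): min(-48, -18, 31) = -48
F (MIN): min(28, -30, 49) = -30
D (MAX): max(-48, -30, 1) = 1
Root (MIN): min(32, 1) = 1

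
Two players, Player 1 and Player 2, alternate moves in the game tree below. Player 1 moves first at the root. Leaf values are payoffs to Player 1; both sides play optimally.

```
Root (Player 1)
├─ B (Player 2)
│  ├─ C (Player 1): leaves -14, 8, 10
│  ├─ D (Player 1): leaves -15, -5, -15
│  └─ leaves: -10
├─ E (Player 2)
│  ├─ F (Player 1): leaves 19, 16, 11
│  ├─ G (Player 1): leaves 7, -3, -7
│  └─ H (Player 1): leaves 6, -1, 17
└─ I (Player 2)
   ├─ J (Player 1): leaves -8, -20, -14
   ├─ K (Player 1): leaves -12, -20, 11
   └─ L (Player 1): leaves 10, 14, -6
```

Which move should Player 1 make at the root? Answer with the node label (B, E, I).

C (Player 1): max(-14, 8, 10) = 10
D (Player 1): max(-15, -5, -15) = -5
B (Player 2): min(10, -5, -10) = -10
F (Player 1): max(19, 16, 11) = 19
G (Player 1): max(7, -3, -7) = 7
H (Player 1): max(6, -1, 17) = 17
E (Player 2): min(19, 7, 17) = 7
J (Player 1): max(-8, -20, -14) = -8
K (Player 1): max(-12, -20, 11) = 11
L (Player 1): max(10, 14, -6) = 14
I (Player 2): min(-8, 11, 14) = -8
Root (Player 1): max(-10, 7, -8) = 7
Player 1 picks the child with the highest value: E (value 7).

E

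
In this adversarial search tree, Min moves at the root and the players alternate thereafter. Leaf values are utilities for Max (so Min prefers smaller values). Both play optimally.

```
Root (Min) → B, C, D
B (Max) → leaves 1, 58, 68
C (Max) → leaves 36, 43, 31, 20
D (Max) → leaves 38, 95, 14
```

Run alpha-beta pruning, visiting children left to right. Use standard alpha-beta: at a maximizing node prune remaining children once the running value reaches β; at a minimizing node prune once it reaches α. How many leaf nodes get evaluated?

B [α=-∞,β=+∞]: v=68
C [α=-∞,β=68]: v=43
D [α=-∞,β=43]: v=95 after child 2 ≥ β → β-cutoff, skip 1
Root [α=-∞,β=+∞]: v=43
Leaves evaluated: 9 of 10.

9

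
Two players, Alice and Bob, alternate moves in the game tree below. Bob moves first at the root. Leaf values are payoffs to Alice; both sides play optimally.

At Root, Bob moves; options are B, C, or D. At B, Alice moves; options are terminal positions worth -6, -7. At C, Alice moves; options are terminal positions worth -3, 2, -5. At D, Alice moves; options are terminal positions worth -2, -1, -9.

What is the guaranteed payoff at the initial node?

-6

B (Alice): max(-6, -7) = -6
C (Alice): max(-3, 2, -5) = 2
D (Alice): max(-2, -1, -9) = -1
Root (Bob): min(-6, 2, -1) = -6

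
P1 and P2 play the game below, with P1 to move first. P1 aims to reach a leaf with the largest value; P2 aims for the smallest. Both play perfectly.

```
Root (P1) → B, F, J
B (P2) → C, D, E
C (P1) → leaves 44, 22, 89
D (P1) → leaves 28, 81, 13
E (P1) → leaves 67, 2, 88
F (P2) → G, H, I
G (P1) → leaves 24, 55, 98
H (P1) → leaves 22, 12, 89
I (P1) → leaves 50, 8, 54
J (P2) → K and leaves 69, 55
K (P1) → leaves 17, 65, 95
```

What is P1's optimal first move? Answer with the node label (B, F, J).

B

C (P1): max(44, 22, 89) = 89
D (P1): max(28, 81, 13) = 81
E (P1): max(67, 2, 88) = 88
B (P2): min(89, 81, 88) = 81
G (P1): max(24, 55, 98) = 98
H (P1): max(22, 12, 89) = 89
I (P1): max(50, 8, 54) = 54
F (P2): min(98, 89, 54) = 54
K (P1): max(17, 65, 95) = 95
J (P2): min(95, 69, 55) = 55
Root (P1): max(81, 54, 55) = 81
P1 picks the child with the highest value: B (value 81).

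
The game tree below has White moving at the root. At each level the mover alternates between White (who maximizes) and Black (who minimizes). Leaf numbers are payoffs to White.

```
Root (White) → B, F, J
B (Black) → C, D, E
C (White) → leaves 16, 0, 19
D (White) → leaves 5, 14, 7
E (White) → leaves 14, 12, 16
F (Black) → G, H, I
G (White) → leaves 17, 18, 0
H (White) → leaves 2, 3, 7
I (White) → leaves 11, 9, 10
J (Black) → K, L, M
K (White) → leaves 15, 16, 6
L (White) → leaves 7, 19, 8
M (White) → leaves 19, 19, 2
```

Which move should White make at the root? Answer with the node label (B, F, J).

C (White): max(16, 0, 19) = 19
D (White): max(5, 14, 7) = 14
E (White): max(14, 12, 16) = 16
B (Black): min(19, 14, 16) = 14
G (White): max(17, 18, 0) = 18
H (White): max(2, 3, 7) = 7
I (White): max(11, 9, 10) = 11
F (Black): min(18, 7, 11) = 7
K (White): max(15, 16, 6) = 16
L (White): max(7, 19, 8) = 19
M (White): max(19, 19, 2) = 19
J (Black): min(16, 19, 19) = 16
Root (White): max(14, 7, 16) = 16
White picks the child with the highest value: J (value 16).

J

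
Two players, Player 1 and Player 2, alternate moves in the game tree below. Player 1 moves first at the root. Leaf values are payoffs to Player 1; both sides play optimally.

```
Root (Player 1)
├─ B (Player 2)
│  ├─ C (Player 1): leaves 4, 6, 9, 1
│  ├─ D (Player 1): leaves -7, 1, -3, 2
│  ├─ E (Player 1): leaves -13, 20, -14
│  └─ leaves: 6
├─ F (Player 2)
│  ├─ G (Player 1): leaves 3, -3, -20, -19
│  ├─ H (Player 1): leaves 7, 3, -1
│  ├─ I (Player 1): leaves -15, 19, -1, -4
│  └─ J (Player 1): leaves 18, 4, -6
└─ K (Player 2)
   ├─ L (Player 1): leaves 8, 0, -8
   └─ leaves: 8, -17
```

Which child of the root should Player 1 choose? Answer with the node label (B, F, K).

F

C (Player 1): max(4, 6, 9, 1) = 9
D (Player 1): max(-7, 1, -3, 2) = 2
E (Player 1): max(-13, 20, -14) = 20
B (Player 2): min(9, 2, 20, 6) = 2
G (Player 1): max(3, -3, -20, -19) = 3
H (Player 1): max(7, 3, -1) = 7
I (Player 1): max(-15, 19, -1, -4) = 19
J (Player 1): max(18, 4, -6) = 18
F (Player 2): min(3, 7, 19, 18) = 3
L (Player 1): max(8, 0, -8) = 8
K (Player 2): min(8, 8, -17) = -17
Root (Player 1): max(2, 3, -17) = 3
Player 1 picks the child with the highest value: F (value 3).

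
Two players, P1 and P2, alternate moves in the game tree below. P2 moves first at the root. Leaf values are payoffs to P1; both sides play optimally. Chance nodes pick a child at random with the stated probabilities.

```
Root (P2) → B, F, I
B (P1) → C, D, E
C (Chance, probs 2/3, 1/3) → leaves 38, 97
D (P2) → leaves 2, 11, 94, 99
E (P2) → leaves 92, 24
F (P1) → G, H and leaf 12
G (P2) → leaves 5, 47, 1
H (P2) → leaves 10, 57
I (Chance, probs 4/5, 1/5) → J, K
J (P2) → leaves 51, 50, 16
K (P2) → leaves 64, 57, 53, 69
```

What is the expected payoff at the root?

12

C (Chance): 2/3·38 + 1/3·97 = 57.67
D (P2): min(2, 11, 94, 99) = 2
E (P2): min(92, 24) = 24
B (P1): max(57.67, 2, 24) = 57.67
G (P2): min(5, 47, 1) = 1
H (P2): min(10, 57) = 10
F (P1): max(1, 10, 12) = 12
J (P2): min(51, 50, 16) = 16
K (P2): min(64, 57, 53, 69) = 53
I (Chance): 4/5·16 + 1/5·53 = 23.4
Root (P2): min(57.67, 12, 23.4) = 12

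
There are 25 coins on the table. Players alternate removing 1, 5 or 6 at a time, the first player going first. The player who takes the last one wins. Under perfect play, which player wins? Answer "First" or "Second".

First

i:   0  1  2  3  4  5  6  7  8  9 10 11 12 13 14 15 16 17 18 19 20 21 22 23 24 25
     L  W  L  W  L  W  W  W  W  W  W  L  W  L  W  L  W  W  W  W  W  W  L  W  L  W
Position 25 is W, so the first player wins.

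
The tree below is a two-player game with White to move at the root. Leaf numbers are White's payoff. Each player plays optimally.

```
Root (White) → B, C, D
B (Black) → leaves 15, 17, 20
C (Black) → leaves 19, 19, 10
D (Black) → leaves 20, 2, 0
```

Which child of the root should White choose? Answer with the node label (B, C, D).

B

B (Black): min(15, 17, 20) = 15
C (Black): min(19, 19, 10) = 10
D (Black): min(20, 2, 0) = 0
Root (White): max(15, 10, 0) = 15
White picks the child with the highest value: B (value 15).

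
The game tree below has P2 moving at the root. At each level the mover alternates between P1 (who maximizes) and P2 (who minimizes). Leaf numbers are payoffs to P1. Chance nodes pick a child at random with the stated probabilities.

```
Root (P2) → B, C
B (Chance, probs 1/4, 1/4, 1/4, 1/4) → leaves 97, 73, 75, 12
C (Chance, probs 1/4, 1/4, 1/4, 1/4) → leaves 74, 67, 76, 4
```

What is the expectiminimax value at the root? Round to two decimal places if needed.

B (Chance): 1/4·97 + 1/4·73 + 1/4·75 + 1/4·12 = 64.25
C (Chance): 1/4·74 + 1/4·67 + 1/4·76 + 1/4·4 = 55.25
Root (P2): min(64.25, 55.25) = 55.25

55.25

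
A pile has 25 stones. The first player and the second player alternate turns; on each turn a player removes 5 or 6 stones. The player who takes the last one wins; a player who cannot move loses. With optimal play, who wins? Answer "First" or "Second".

Second

i:   0  1  2  3  4  5  6  7  8  9 10 11 12 13 14 15 16 17 18 19 20 21 22 23 24 25
     L  L  L  L  L  W  W  W  W  W  W  L  L  L  L  L  W  W  W  W  W  W  L  L  L  L
Position 25 is L, so the second player wins.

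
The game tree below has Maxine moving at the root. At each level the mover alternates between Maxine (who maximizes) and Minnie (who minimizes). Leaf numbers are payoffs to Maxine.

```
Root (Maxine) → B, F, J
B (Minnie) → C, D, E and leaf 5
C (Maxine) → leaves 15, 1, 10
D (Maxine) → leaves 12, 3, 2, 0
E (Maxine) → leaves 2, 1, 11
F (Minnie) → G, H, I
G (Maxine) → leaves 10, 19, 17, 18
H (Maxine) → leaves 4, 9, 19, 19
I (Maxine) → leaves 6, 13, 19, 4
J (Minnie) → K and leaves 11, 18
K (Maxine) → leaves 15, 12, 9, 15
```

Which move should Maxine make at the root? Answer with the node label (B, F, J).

F

C (Maxine): max(15, 1, 10) = 15
D (Maxine): max(12, 3, 2, 0) = 12
E (Maxine): max(2, 1, 11) = 11
B (Minnie): min(15, 12, 11, 5) = 5
G (Maxine): max(10, 19, 17, 18) = 19
H (Maxine): max(4, 9, 19, 19) = 19
I (Maxine): max(6, 13, 19, 4) = 19
F (Minnie): min(19, 19, 19) = 19
K (Maxine): max(15, 12, 9, 15) = 15
J (Minnie): min(15, 11, 18) = 11
Root (Maxine): max(5, 19, 11) = 19
Maxine picks the child with the highest value: F (value 19).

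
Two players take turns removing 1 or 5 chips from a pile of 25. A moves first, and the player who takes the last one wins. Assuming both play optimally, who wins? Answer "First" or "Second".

First

Mark each pile size as W (mover wins) or L (mover loses):
i:   0  1  2  3  4  5  6  7  8  9 10 11 12 13 14 15 16 17 18 19 20 21 22 23 24 25
     L  W  L  W  L  W  L  W  L  W  L  W  L  W  L  W  L  W  L  W  L  W  L  W  L  W
Position 25 is W, so the first player wins.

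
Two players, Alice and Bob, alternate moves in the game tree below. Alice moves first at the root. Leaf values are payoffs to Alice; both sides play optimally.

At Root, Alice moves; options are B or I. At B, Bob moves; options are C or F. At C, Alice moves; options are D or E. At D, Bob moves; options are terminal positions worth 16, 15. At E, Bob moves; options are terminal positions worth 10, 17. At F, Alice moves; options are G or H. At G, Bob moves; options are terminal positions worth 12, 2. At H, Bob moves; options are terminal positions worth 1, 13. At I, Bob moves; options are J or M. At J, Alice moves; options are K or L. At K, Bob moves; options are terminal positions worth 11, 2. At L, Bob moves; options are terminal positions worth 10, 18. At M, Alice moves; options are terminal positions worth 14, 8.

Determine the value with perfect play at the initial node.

10

D (Bob): min(16, 15) = 15
E (Bob): min(10, 17) = 10
C (Alice): max(15, 10) = 15
G (Bob): min(12, 2) = 2
H (Bob): min(1, 13) = 1
F (Alice): max(2, 1) = 2
B (Bob): min(15, 2) = 2
K (Bob): min(11, 2) = 2
L (Bob): min(10, 18) = 10
J (Alice): max(2, 10) = 10
M (Alice): max(14, 8) = 14
I (Bob): min(10, 14) = 10
Root (Alice): max(2, 10) = 10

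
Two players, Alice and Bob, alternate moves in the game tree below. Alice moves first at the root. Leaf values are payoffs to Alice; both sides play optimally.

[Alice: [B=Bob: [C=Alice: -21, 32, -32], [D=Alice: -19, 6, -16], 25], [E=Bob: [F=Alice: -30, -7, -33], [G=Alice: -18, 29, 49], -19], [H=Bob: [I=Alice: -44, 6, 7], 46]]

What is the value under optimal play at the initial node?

7

C (Alice): max(-21, 32, -32) = 32
D (Alice): max(-19, 6, -16) = 6
B (Bob): min(32, 6, 25) = 6
F (Alice): max(-30, -7, -33) = -7
G (Alice): max(-18, 29, 49) = 49
E (Bob): min(-7, 49, -19) = -19
I (Alice): max(-44, 6, 7) = 7
H (Bob): min(7, 46) = 7
Root (Alice): max(6, -19, 7) = 7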